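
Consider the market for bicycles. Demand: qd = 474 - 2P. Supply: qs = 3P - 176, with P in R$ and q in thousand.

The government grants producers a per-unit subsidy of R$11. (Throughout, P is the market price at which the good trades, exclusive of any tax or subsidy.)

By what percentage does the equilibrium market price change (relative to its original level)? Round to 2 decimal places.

-5.08

Solve the original market: 474 - 2P = 3P - 176, hence P = 130 and q = 214.
Since sellers receive the price plus the subsidy, the effective supply curve becomes qs = 3P - 143.
Setting them equal: 474 - 2P = 3P - 143 → 617 = 5P, so P = 123.4 and q = 227.2.
%ΔP = (123.4 − 130) / 130 × 100 = -5.08%.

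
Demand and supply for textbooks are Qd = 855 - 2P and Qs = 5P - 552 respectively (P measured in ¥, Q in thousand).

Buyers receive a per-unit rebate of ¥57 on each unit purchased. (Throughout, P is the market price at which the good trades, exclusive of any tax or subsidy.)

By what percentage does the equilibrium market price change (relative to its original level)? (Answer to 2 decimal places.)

+8.10

Original equilibrium: 855 - 2P = 5P - 552 gives 1407 = 7P, so P = 201 and Q = 453.
Since buyers' out-of-pocket price is the market price minus the rebate, the effective demand curve becomes Qd = 969 - 2P.
Setting them equal: 969 - 2P = 5P - 552 → 1521 = 7P, so P = 1521/7 ≈ 217.2857 and Q = 3741/7 ≈ 534.4286.
%ΔP = (217.2857 − 201) / 201 × 100 = +8.10%.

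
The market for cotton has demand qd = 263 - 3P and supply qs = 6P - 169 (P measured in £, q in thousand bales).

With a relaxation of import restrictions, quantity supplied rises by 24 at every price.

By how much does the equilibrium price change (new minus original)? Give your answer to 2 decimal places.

Initially, 263 - 3P = 6P - 169, so 432 = 9P and P = 48, q = 119.
With the change applied: demand qd = 263 - 3P, supply qs = 6P - 145.
Equate the new curves: 263 - 3P = 6P - 145, giving 408 = 9P, P = 136/3 ≈ 45.3333, q = 127.
ΔP = 45.3333 − 48 = -2.67.

-2.67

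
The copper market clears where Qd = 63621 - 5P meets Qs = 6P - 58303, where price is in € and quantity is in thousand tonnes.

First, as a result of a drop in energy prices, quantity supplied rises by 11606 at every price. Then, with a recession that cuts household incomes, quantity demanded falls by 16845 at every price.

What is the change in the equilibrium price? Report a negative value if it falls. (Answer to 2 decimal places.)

-2586.45

Initially, 63621 - 5P = 6P - 58303, so 121924 = 11P and P = 11084, Q = 8201.
The shock moves the curves to Qd = 46776 - 5P and Qs = 6P - 46697.
New equilibrium: 46776 - 5P = 6P - 46697 ⇒ 93473 = 11P ⇒ P = 93473/11 ≈ 8497.5455, Q = 47171/11 ≈ 4288.2727.
ΔP = 8497.5455 − 11084 = -2586.45.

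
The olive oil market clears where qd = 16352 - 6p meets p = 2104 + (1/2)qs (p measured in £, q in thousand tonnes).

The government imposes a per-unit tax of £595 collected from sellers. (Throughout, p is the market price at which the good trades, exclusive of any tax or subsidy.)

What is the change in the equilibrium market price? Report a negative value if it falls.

+148.75

Solve the original market: 16352 - 6p = 2p - 4208, hence p = 2570 and q = 932.
Since sellers keep the price net of the tax, the effective supply curve becomes qs = 2p - 5398.
New equilibrium: 16352 - 6p = 2p - 5398 ⇒ 21750 = 8p ⇒ p = 2718.75, q = 39.5.
Δp = 2718.75 − 2570 = +148.75.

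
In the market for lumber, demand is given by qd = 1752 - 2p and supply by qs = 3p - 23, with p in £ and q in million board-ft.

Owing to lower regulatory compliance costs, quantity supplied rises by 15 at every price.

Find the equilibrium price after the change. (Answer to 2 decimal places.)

352.00

Solve the original market: 1752 - 2p = 3p - 23, hence p = 355 and q = 1042.
The shock moves the curves to qd = 1752 - 2p and qs = 3p - 8.
Clearing the new market: 1752 - 2p = 3p - 8, so p = 352 and q = 1048.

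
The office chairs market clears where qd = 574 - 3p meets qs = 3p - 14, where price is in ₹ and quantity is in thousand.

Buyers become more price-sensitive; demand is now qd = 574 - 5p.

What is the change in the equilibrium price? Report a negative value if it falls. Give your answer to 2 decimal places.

-24.50

Before the shock: 574 - 3p = 3p - 14 ⇒ 588 = 6p ⇒ p = 98, q = 280.
With the change applied: demand qd = 574 - 5p, supply qs = 3p - 14.
Equate the new curves: 574 - 5p = 3p - 14, giving 588 = 8p, p = 73.5, q = 206.5.
Δp = 73.5 − 98 = -24.50.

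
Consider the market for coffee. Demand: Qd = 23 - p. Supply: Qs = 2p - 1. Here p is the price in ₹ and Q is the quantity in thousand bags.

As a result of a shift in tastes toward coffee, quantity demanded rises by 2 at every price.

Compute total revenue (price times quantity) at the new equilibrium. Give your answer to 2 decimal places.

141.56

Initially, 23 - p = 2p - 1, so 24 = 3p and p = 8, Q = 15.
With the change applied: demand Qd = 25 - p, supply Qs = 2p - 1.
Setting them equal: 25 - p = 2p - 1 → 26 = 3p, so p = 26/3 ≈ 8.6667 and Q = 49/3 ≈ 16.3333.
New expenditure = 8.6667 × 16.3333 = 141.56.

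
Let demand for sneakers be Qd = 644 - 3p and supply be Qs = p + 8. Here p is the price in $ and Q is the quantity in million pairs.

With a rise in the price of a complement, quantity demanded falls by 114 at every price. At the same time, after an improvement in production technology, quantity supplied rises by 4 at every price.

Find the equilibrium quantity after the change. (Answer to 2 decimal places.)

141.50

Solve the original market: 644 - 3p = p + 8, hence p = 159 and Q = 167.
With the change applied: demand Qd = 530 - 3p, supply Qs = p + 12.
Equate the new curves: 530 - 3p = p + 12, giving 518 = 4p, p = 129.5, Q = 141.5.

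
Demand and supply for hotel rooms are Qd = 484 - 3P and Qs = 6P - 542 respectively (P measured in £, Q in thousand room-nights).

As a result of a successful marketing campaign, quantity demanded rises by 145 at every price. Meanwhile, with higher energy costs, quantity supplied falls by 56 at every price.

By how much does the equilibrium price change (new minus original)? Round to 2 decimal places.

+22.33

Original equilibrium: 484 - 3P = 6P - 542 gives 1026 = 9P, so P = 114 and Q = 142.
The shock moves the curves to Qd = 629 - 3P and Qs = 6P - 598.
Clearing the new market: 629 - 3P = 6P - 598, so P = 409/3 ≈ 136.3333 and Q = 220.
ΔP = 136.3333 − 114 = +22.33.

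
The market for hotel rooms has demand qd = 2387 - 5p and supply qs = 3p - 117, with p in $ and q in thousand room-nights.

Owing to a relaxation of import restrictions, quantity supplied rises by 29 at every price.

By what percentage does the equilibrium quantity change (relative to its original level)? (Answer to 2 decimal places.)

+2.20

Original equilibrium: 2387 - 5p = 3p - 117 gives 2504 = 8p, so p = 313 and q = 822.
The shock moves the curves to qd = 2387 - 5p and qs = 3p - 88.
Equate the new curves: 2387 - 5p = 3p - 88, giving 2475 = 8p, p = 309.375, q = 840.125.
%Δq = (840.125 − 822) / 822 × 100 = +2.20%.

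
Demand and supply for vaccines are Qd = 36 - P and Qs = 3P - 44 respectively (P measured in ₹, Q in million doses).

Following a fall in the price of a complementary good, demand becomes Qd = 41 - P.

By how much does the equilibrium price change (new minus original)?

Original equilibrium: 36 - P = 3P - 44 gives 80 = 4P, so P = 20 and Q = 16.
After the shift, demand is Qd = 41 - P and supply is Qs = 3P - 44.
New equilibrium: 41 - P = 3P - 44 ⇒ 85 = 4P ⇒ P = 21.25, Q = 19.75.
ΔP = 21.25 − 20 = +1.25.

+1.25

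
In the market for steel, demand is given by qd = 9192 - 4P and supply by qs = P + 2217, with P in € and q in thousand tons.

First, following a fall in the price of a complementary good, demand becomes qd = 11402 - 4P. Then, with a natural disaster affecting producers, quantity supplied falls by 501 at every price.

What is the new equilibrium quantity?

Original equilibrium: 9192 - 4P = P + 2217 gives 6975 = 5P, so P = 1395 and q = 3612.
The new curves are qd = 11402 - 4P (demand) and qs = P + 1716 (supply).
Equate the new curves: 11402 - 4P = P + 1716, giving 9686 = 5P, P = 1937.2, q = 3653.2.

3653.2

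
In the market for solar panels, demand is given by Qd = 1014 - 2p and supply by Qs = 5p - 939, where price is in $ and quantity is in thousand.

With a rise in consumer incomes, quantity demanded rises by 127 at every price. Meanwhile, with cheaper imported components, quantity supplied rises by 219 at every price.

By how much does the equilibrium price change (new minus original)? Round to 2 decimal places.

Initially, 1014 - 2p = 5p - 939, so 1953 = 7p and p = 279, Q = 456.
The new curves are Qd = 1141 - 2p (demand) and Qs = 5p - 720 (supply).
Setting them equal: 1141 - 2p = 5p - 720 → 1861 = 7p, so p = 1861/7 ≈ 265.8571 and Q = 4265/7 ≈ 609.2857.
Δp = 265.8571 − 279 = -13.14.

-13.14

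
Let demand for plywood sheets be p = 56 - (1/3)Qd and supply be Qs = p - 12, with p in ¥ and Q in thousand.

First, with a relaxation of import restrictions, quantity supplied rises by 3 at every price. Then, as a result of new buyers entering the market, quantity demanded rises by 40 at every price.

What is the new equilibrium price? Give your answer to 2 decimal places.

54.25

Original equilibrium: 168 - 3p = p - 12 gives 180 = 4p, so p = 45 and Q = 33.
The new curves are Qd = 208 - 3p (demand) and Qs = p - 9 (supply).
Equate the new curves: 208 - 3p = p - 9, giving 217 = 4p, p = 54.25, Q = 45.25.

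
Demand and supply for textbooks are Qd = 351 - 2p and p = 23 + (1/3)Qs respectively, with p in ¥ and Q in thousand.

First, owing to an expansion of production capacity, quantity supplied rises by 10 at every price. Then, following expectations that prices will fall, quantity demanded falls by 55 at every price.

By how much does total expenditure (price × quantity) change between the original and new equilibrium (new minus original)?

-4438

Initially, 351 - 2p = 3p - 69, so 420 = 5p and p = 84, Q = 183.
After the shift, demand is Qd = 296 - 2p and supply is Qs = 3p - 59.
Equate the new curves: 296 - 2p = 3p - 59, giving 355 = 5p, p = 71, Q = 154.
Expenditure moves from 84×183 = 15372 to 71×154 = 10934; change = -4438.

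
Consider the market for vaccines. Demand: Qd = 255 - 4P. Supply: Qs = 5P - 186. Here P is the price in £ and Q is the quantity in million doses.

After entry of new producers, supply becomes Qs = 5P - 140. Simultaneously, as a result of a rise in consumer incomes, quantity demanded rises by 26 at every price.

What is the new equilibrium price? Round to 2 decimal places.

Original equilibrium: 255 - 4P = 5P - 186 gives 441 = 9P, so P = 49 and Q = 59.
The new curves are Qd = 281 - 4P (demand) and Qs = 5P - 140 (supply).
Setting them equal: 281 - 4P = 5P - 140 → 421 = 9P, so P = 421/9 ≈ 46.7778 and Q = 845/9 ≈ 93.8889.

46.78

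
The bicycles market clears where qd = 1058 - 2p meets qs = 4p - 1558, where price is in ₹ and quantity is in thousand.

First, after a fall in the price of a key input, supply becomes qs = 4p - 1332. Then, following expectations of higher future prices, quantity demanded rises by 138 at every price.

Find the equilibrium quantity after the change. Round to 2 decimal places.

Initially, 1058 - 2p = 4p - 1558, so 2616 = 6p and p = 436, q = 186.
With the change applied: demand qd = 1196 - 2p, supply qs = 4p - 1332.
Setting them equal: 1196 - 2p = 4p - 1332 → 2528 = 6p, so p = 1264/3 ≈ 421.3333 and q = 1060/3 ≈ 353.3333.

353.33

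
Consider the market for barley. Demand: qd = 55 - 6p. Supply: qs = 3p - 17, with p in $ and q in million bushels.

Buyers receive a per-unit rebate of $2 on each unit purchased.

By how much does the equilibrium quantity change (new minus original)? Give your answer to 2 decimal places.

+4.00

Solve the original market: 55 - 6p = 3p - 17, hence p = 8 and q = 7.
Since buyers' out-of-pocket price is the market price minus the rebate, the effective demand curve becomes qd = 67 - 6p.
Clearing the new market: 67 - 6p = 3p - 17, so p = 28/3 ≈ 9.3333 and q = 11.
Δq = 11 − 7 = +4.00.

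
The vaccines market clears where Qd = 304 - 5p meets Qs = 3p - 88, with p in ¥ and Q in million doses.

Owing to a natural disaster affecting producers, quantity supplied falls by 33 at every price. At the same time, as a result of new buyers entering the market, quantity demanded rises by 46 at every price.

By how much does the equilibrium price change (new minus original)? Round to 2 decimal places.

Original equilibrium: 304 - 5p = 3p - 88 gives 392 = 8p, so p = 49 and Q = 59.
After the shift, demand is Qd = 350 - 5p and supply is Qs = 3p - 121.
New equilibrium: 350 - 5p = 3p - 121 ⇒ 471 = 8p ⇒ p = 58.875, Q = 55.625.
Δp = 58.875 − 49 = +9.88.

+9.88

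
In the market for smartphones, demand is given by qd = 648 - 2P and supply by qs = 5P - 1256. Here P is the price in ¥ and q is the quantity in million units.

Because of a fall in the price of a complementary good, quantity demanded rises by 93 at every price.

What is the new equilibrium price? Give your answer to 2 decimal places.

Before the shock: 648 - 2P = 5P - 1256 ⇒ 1904 = 7P ⇒ P = 272, q = 104.
The new curves are qd = 741 - 2P (demand) and qs = 5P - 1256 (supply).
Equate the new curves: 741 - 2P = 5P - 1256, giving 1997 = 7P, P = 1997/7 ≈ 285.2857, q = 1193/7 ≈ 170.4286.

285.29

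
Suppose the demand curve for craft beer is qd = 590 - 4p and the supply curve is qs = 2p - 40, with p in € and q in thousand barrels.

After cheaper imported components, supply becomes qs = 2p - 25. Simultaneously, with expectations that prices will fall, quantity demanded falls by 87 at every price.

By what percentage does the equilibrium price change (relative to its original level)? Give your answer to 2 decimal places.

Original equilibrium: 590 - 4p = 2p - 40 gives 630 = 6p, so p = 105 and q = 170.
After the shift, demand is qd = 503 - 4p and supply is qs = 2p - 25.
Clearing the new market: 503 - 4p = 2p - 25, so p = 88 and q = 151.
%Δp = (88 − 105) / 105 × 100 = -16.19%.

-16.19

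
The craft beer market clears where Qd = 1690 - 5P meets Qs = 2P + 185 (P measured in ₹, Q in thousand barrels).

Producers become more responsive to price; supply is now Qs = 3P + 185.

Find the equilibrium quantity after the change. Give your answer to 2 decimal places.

Solve the original market: 1690 - 5P = 2P + 185, hence P = 215 and Q = 615.
The new curves are Qd = 1690 - 5P (demand) and Qs = 3P + 185 (supply).
New equilibrium: 1690 - 5P = 3P + 185 ⇒ 1505 = 8P ⇒ P = 188.125, Q = 749.375.

749.38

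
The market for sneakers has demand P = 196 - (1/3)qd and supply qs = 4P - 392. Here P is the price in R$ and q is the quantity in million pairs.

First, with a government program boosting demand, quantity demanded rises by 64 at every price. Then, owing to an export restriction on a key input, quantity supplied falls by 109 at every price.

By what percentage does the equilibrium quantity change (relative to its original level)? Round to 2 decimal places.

Solve the original market: 588 - 3P = 4P - 392, hence P = 140 and q = 168.
The shock moves the curves to qd = 652 - 3P and qs = 4P - 501.
Equate the new curves: 652 - 3P = 4P - 501, giving 1153 = 7P, P = 1153/7 ≈ 164.7143, q = 1105/7 ≈ 157.8571.
%Δq = (157.8571 − 168) / 168 × 100 = -6.04%.

-6.04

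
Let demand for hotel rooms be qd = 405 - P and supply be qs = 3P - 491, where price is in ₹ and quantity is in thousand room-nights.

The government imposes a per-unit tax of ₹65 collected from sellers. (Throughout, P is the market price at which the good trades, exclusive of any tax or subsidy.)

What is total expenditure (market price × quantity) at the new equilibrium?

Solve the original market: 405 - P = 3P - 491, hence P = 224 and q = 181.
Since sellers keep the price net of the tax, the effective supply curve becomes qs = 3P - 686.
Clearing the new market: 405 - P = 3P - 686, so P = 272.75 and q = 132.25.
New expenditure = 272.75 × 132.25 = 36071.1875.

36071.1875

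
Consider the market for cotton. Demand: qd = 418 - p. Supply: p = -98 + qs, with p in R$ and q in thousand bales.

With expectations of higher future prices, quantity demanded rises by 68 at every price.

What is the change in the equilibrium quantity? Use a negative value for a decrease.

+34

Initially, 418 - p = p + 98, so 320 = 2p and p = 160, q = 258.
After the shift, demand is qd = 486 - p and supply is qs = p + 98.
Clearing the new market: 486 - p = p + 98, so p = 194 and q = 292.
Δq = 292 − 258 = +34.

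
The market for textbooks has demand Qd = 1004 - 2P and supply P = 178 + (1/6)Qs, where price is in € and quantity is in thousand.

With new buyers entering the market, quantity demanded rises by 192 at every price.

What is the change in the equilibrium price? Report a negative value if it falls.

Before the shock: 1004 - 2P = 6P - 1068 ⇒ 2072 = 8P ⇒ P = 259, Q = 486.
With the change applied: demand Qd = 1196 - 2P, supply Qs = 6P - 1068.
Clearing the new market: 1196 - 2P = 6P - 1068, so P = 283 and Q = 630.
ΔP = 283 − 259 = +24.

+24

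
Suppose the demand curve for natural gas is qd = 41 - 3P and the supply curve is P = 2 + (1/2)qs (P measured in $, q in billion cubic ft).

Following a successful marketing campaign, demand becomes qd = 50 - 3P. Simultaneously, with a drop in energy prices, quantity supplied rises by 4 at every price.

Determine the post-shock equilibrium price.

10

Solve the original market: 41 - 3P = 2P - 4, hence P = 9 and q = 14.
The new curves are qd = 50 - 3P (demand) and qs = 2P (supply).
Clearing the new market: 50 - 3P = 2P, so P = 10 and q = 20.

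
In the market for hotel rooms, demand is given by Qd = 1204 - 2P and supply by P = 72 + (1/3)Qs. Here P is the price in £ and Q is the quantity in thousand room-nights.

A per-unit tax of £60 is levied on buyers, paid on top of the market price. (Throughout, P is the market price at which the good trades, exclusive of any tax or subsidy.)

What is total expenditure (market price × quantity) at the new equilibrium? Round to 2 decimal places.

146640.00

Initially, 1204 - 2P = 3P - 216, so 1420 = 5P and P = 284, Q = 636.
Since buyers pay the price plus the tax, the effective demand curve becomes Qd = 1084 - 2P.
Equate the new curves: 1084 - 2P = 3P - 216, giving 1300 = 5P, P = 260, Q = 564.
New expenditure = 260 × 564 = 146640.00.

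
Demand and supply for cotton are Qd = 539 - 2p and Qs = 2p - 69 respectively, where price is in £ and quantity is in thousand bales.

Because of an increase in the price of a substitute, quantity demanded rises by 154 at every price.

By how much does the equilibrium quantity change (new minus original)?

Before the shock: 539 - 2p = 2p - 69 ⇒ 608 = 4p ⇒ p = 152, Q = 235.
The shock moves the curves to Qd = 693 - 2p and Qs = 2p - 69.
Setting them equal: 693 - 2p = 2p - 69 → 762 = 4p, so p = 190.5 and Q = 312.
ΔQ = 312 − 235 = +77.

+77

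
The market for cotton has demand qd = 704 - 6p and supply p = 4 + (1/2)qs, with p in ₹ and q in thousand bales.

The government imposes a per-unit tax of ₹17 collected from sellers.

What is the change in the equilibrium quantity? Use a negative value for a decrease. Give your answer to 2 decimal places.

-25.50

Initially, 704 - 6p = 2p - 8, so 712 = 8p and p = 89, q = 170.
Since sellers keep the price net of the tax, the effective supply curve becomes qs = 2p - 42.
Clearing the new market: 704 - 6p = 2p - 42, so p = 93.25 and q = 144.5.
Δq = 144.5 − 170 = -25.50.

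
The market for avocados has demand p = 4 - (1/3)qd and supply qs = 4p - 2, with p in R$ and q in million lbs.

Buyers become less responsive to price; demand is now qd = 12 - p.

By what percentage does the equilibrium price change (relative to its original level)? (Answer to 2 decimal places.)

+40.00

Original equilibrium: 12 - 3p = 4p - 2 gives 14 = 7p, so p = 2 and q = 6.
After the shift, demand is qd = 12 - p and supply is qs = 4p - 2.
Clearing the new market: 12 - p = 4p - 2, so p = 2.8 and q = 9.2.
%Δp = (2.8 − 2) / 2 × 100 = +40.00%.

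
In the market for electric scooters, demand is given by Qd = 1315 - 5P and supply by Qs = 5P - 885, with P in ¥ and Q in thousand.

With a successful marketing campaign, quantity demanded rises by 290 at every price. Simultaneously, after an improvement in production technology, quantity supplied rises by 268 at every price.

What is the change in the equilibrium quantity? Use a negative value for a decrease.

Original equilibrium: 1315 - 5P = 5P - 885 gives 2200 = 10P, so P = 220 and Q = 215.
After the shift, demand is Qd = 1605 - 5P and supply is Qs = 5P - 617.
Clearing the new market: 1605 - 5P = 5P - 617, so P = 222.2 and Q = 494.
ΔQ = 494 − 215 = +279.

+279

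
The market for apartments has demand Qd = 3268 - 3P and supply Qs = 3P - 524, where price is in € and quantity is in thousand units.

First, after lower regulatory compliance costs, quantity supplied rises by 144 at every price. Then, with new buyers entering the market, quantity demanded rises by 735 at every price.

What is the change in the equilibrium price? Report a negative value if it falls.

Solve the original market: 3268 - 3P = 3P - 524, hence P = 632 and Q = 1372.
After the shift, demand is Qd = 4003 - 3P and supply is Qs = 3P - 380.
Setting them equal: 4003 - 3P = 3P - 380 → 4383 = 6P, so P = 730.5 and Q = 1811.5.
ΔP = 730.5 − 632 = +98.5.

+98.5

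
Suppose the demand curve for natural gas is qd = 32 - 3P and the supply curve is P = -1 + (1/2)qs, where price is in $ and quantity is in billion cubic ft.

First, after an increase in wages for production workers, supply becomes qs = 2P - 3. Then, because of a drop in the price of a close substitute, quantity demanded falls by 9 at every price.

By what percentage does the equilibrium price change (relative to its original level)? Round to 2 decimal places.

Initially, 32 - 3P = 2P + 2, so 30 = 5P and P = 6, q = 14.
The new curves are qd = 23 - 3P (demand) and qs = 2P - 3 (supply).
Setting them equal: 23 - 3P = 2P - 3 → 26 = 5P, so P = 5.2 and q = 7.4.
%ΔP = (5.2 − 6) / 6 × 100 = -13.33%.

-13.33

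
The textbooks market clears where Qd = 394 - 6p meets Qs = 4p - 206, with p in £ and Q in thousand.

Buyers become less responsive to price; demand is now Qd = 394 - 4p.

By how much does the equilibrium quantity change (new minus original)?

+60

Solve the original market: 394 - 6p = 4p - 206, hence p = 60 and Q = 34.
The new curves are Qd = 394 - 4p (demand) and Qs = 4p - 206 (supply).
Setting them equal: 394 - 4p = 4p - 206 → 600 = 8p, so p = 75 and Q = 94.
ΔQ = 94 − 34 = +60.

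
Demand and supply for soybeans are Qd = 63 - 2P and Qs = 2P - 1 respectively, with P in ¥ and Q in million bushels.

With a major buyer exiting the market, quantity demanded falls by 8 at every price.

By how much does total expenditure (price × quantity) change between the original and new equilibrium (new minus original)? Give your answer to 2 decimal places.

-118.00

Before the shock: 63 - 2P = 2P - 1 ⇒ 64 = 4P ⇒ P = 16, Q = 31.
The shock moves the curves to Qd = 55 - 2P and Qs = 2P - 1.
Clearing the new market: 55 - 2P = 2P - 1, so P = 14 and Q = 27.
Expenditure moves from 16×31 = 496 to 14×27 = 378; change = -118.00.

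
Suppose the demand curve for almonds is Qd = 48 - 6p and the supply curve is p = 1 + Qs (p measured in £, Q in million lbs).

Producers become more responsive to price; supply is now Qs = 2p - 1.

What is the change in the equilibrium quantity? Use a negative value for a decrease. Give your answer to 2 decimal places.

+5.25

Before the shock: 48 - 6p = p - 1 ⇒ 49 = 7p ⇒ p = 7, Q = 6.
After the shift, demand is Qd = 48 - 6p and supply is Qs = 2p - 1.
New equilibrium: 48 - 6p = 2p - 1 ⇒ 49 = 8p ⇒ p = 6.125, Q = 11.25.
ΔQ = 11.25 − 6 = +5.25.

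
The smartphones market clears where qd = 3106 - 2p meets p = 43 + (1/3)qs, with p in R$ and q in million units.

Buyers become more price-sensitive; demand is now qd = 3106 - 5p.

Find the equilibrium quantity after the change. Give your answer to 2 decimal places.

Before the shock: 3106 - 2p = 3p - 129 ⇒ 3235 = 5p ⇒ p = 647, q = 1812.
The shock moves the curves to qd = 3106 - 5p and qs = 3p - 129.
New equilibrium: 3106 - 5p = 3p - 129 ⇒ 3235 = 8p ⇒ p = 404.375, q = 1084.125.

1084.13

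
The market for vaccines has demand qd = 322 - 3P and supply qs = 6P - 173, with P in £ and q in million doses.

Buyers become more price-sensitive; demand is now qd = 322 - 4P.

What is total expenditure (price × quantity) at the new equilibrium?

Initially, 322 - 3P = 6P - 173, so 495 = 9P and P = 55, q = 157.
The shock moves the curves to qd = 322 - 4P and qs = 6P - 173.
Equate the new curves: 322 - 4P = 6P - 173, giving 495 = 10P, P = 49.5, q = 124.
New expenditure = 49.5 × 124 = 6138.

6138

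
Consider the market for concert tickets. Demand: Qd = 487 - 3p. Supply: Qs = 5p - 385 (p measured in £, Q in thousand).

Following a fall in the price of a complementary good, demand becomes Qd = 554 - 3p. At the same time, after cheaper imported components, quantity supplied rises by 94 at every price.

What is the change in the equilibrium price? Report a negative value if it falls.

Before the shock: 487 - 3p = 5p - 385 ⇒ 872 = 8p ⇒ p = 109, Q = 160.
The shock moves the curves to Qd = 554 - 3p and Qs = 5p - 291.
Setting them equal: 554 - 3p = 5p - 291 → 845 = 8p, so p = 105.625 and Q = 237.125.
Δp = 105.625 − 109 = -3.375.

-3.375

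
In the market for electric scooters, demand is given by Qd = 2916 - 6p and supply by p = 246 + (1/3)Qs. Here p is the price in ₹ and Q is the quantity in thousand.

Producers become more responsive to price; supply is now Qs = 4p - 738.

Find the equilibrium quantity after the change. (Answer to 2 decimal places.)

Before the shock: 2916 - 6p = 3p - 738 ⇒ 3654 = 9p ⇒ p = 406, Q = 480.
After the shift, demand is Qd = 2916 - 6p and supply is Qs = 4p - 738.
Setting them equal: 2916 - 6p = 4p - 738 → 3654 = 10p, so p = 365.4 and Q = 723.6.

723.60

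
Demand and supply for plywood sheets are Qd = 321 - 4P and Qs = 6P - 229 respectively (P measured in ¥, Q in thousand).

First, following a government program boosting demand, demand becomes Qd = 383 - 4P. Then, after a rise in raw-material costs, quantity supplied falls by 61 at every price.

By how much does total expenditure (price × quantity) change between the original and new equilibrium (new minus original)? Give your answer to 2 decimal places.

Initially, 321 - 4P = 6P - 229, so 550 = 10P and P = 55, Q = 101.
After the shift, demand is Qd = 383 - 4P and supply is Qs = 6P - 290.
Clearing the new market: 383 - 4P = 6P - 290, so P = 67.3 and Q = 113.8.
Expenditure moves from 55×101 = 5555 to 67.3×113.8 = 7658.74; change = +2103.74.

+2103.74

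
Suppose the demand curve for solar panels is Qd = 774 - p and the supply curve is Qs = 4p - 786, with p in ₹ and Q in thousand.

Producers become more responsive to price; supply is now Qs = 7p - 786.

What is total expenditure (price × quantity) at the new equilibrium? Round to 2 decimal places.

Solve the original market: 774 - p = 4p - 786, hence p = 312 and Q = 462.
After the shift, demand is Qd = 774 - p and supply is Qs = 7p - 786.
Clearing the new market: 774 - p = 7p - 786, so p = 195 and Q = 579.
New expenditure = 195 × 579 = 112905.00.

112905.00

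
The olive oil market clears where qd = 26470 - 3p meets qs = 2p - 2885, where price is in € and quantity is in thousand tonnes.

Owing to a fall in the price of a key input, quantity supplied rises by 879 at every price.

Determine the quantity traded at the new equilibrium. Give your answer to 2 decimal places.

Initially, 26470 - 3p = 2p - 2885, so 29355 = 5p and p = 5871, q = 8857.
The shock moves the curves to qd = 26470 - 3p and qs = 2p - 2006.
Clearing the new market: 26470 - 3p = 2p - 2006, so p = 5695.2 and q = 9384.4.

9384.40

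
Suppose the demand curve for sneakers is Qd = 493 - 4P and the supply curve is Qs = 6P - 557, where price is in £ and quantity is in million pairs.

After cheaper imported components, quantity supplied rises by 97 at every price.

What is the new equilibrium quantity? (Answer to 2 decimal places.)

111.80

Original equilibrium: 493 - 4P = 6P - 557 gives 1050 = 10P, so P = 105 and Q = 73.
With the change applied: demand Qd = 493 - 4P, supply Qs = 6P - 460.
Clearing the new market: 493 - 4P = 6P - 460, so P = 95.3 and Q = 111.8.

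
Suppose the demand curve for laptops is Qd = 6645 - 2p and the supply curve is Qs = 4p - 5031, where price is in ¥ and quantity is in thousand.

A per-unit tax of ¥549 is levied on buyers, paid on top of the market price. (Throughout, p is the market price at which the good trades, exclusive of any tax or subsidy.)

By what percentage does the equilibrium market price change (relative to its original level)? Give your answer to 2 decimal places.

Before the shock: 6645 - 2p = 4p - 5031 ⇒ 11676 = 6p ⇒ p = 1946, Q = 2753.
Since buyers pay the price plus the tax, the effective demand curve becomes Qd = 5547 - 2p.
New equilibrium: 5547 - 2p = 4p - 5031 ⇒ 10578 = 6p ⇒ p = 1763, Q = 2021.
%Δp = (1763 − 1946) / 1946 × 100 = -9.40%.

-9.40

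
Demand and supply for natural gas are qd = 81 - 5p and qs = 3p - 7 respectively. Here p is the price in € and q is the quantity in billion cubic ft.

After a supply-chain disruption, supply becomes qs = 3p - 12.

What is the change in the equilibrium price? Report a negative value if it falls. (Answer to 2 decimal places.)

Solve the original market: 81 - 5p = 3p - 7, hence p = 11 and q = 26.
The shock moves the curves to qd = 81 - 5p and qs = 3p - 12.
Setting them equal: 81 - 5p = 3p - 12 → 93 = 8p, so p = 11.625 and q = 22.875.
Δp = 11.625 − 11 = +0.63.

+0.63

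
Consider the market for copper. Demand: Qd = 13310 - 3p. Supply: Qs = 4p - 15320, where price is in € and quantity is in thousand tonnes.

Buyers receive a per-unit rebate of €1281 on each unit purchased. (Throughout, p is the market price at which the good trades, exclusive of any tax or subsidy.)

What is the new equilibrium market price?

Solve the original market: 13310 - 3p = 4p - 15320, hence p = 4090 and Q = 1040.
Since buyers' out-of-pocket price is the market price minus the rebate, the effective demand curve becomes Qd = 17153 - 3p.
Clearing the new market: 17153 - 3p = 4p - 15320, so p = 4639 and Q = 3236.

4639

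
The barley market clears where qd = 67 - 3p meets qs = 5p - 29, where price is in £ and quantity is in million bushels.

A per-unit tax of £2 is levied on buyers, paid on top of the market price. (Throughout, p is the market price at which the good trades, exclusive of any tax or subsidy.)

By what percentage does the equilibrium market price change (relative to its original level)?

-6.25

Initially, 67 - 3p = 5p - 29, so 96 = 8p and p = 12, q = 31.
Since buyers pay the price plus the tax, the effective demand curve becomes qd = 61 - 3p.
New equilibrium: 61 - 3p = 5p - 29 ⇒ 90 = 8p ⇒ p = 11.25, q = 27.25.
%Δp = (11.25 − 12) / 12 × 100 = -6.25%.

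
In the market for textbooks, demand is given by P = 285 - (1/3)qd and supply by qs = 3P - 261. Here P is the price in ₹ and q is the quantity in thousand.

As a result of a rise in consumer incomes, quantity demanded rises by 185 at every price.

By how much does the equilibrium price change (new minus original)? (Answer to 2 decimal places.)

Initially, 855 - 3P = 3P - 261, so 1116 = 6P and P = 186, q = 297.
The shock moves the curves to qd = 1040 - 3P and qs = 3P - 261.
Setting them equal: 1040 - 3P = 3P - 261 → 1301 = 6P, so P = 1301/6 ≈ 216.8333 and q = 389.5.
ΔP = 216.8333 − 186 = +30.83.

+30.83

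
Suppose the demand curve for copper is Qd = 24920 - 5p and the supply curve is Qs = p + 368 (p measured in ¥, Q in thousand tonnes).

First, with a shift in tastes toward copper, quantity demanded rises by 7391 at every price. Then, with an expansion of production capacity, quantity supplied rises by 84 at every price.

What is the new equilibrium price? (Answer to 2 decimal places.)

5309.83

Solve the original market: 24920 - 5p = p + 368, hence p = 4092 and Q = 4460.
The new curves are Qd = 32311 - 5p (demand) and Qs = p + 452 (supply).
Clearing the new market: 32311 - 5p = p + 452, so p = 31859/6 ≈ 5309.8333 and Q = 34571/6 ≈ 5761.8333.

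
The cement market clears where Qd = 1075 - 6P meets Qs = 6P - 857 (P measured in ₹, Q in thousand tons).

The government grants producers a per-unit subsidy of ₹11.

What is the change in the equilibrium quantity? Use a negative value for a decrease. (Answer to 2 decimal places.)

+33.00

Solve the original market: 1075 - 6P = 6P - 857, hence P = 161 and Q = 109.
Since sellers receive the price plus the subsidy, the effective supply curve becomes Qs = 6P - 791.
New equilibrium: 1075 - 6P = 6P - 791 ⇒ 1866 = 12P ⇒ P = 155.5, Q = 142.
ΔQ = 142 − 109 = +33.00.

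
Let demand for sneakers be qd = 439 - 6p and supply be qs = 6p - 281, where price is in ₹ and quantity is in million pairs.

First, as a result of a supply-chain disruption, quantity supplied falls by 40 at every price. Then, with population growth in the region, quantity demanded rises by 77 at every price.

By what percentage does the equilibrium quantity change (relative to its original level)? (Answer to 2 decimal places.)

+23.42

Before the shock: 439 - 6p = 6p - 281 ⇒ 720 = 12p ⇒ p = 60, q = 79.
The new curves are qd = 516 - 6p (demand) and qs = 6p - 321 (supply).
New equilibrium: 516 - 6p = 6p - 321 ⇒ 837 = 12p ⇒ p = 69.75, q = 97.5.
%Δq = (97.5 − 79) / 79 × 100 = +23.42%.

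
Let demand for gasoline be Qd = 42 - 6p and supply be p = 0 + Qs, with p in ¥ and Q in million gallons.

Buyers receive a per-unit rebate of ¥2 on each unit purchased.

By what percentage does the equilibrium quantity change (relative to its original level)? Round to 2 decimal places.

Original equilibrium: 42 - 6p = p gives 42 = 7p, so p = 6 and Q = 6.
Since buyers' out-of-pocket price is the market price minus the rebate, the effective demand curve becomes Qd = 54 - 6p.
Equate the new curves: 54 - 6p = p, giving 54 = 7p, p = 54/7 ≈ 7.7143, Q = 54/7 ≈ 7.7143.
%ΔQ = (7.7143 − 6) / 6 × 100 = +28.57%.

+28.57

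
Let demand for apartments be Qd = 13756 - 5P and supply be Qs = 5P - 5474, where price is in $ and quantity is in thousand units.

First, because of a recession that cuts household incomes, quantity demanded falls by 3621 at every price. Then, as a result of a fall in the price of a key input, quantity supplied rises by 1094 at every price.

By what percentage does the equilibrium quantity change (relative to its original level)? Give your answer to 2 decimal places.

-30.51

Initially, 13756 - 5P = 5P - 5474, so 19230 = 10P and P = 1923, Q = 4141.
With the change applied: demand Qd = 10135 - 5P, supply Qs = 5P - 4380.
Setting them equal: 10135 - 5P = 5P - 4380 → 14515 = 10P, so P = 1451.5 and Q = 2877.5.
%ΔQ = (2877.5 − 4141) / 4141 × 100 = -30.51%.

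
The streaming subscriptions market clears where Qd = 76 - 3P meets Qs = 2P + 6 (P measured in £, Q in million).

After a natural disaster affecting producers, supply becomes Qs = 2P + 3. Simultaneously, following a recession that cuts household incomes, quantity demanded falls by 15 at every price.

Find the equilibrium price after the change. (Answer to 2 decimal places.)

Original equilibrium: 76 - 3P = 2P + 6 gives 70 = 5P, so P = 14 and Q = 34.
The shock moves the curves to Qd = 61 - 3P and Qs = 2P + 3.
Equate the new curves: 61 - 3P = 2P + 3, giving 58 = 5P, P = 11.6, Q = 26.2.

11.60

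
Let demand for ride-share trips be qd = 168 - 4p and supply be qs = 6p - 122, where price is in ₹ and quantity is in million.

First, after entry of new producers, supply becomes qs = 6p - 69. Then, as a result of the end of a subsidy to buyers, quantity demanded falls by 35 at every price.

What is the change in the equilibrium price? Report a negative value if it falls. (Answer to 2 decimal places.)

Solve the original market: 168 - 4p = 6p - 122, hence p = 29 and q = 52.
The new curves are qd = 133 - 4p (demand) and qs = 6p - 69 (supply).
Setting them equal: 133 - 4p = 6p - 69 → 202 = 10p, so p = 20.2 and q = 52.2.
Δp = 20.2 − 29 = -8.80.

-8.80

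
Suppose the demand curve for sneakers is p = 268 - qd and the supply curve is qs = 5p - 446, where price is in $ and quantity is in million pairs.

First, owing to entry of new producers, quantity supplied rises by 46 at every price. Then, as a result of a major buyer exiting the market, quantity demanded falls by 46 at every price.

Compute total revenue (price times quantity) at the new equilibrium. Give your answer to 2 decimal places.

Initially, 268 - p = 5p - 446, so 714 = 6p and p = 119, q = 149.
The shock moves the curves to qd = 222 - p and qs = 5p - 400.
Clearing the new market: 222 - p = 5p - 400, so p = 311/3 ≈ 103.6667 and q = 355/3 ≈ 118.3333.
New expenditure = 103.6667 × 118.3333 = 12267.22.

12267.22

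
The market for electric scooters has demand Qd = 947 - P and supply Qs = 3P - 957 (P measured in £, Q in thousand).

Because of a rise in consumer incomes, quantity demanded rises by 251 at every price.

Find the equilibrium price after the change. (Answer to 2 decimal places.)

538.75

Solve the original market: 947 - P = 3P - 957, hence P = 476 and Q = 471.
The new curves are Qd = 1198 - P (demand) and Qs = 3P - 957 (supply).
New equilibrium: 1198 - P = 3P - 957 ⇒ 2155 = 4P ⇒ P = 538.75, Q = 659.25.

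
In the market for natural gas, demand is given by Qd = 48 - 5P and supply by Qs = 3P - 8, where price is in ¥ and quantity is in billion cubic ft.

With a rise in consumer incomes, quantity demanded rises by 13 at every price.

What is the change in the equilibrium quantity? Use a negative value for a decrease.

Solve the original market: 48 - 5P = 3P - 8, hence P = 7 and Q = 13.
After the shift, demand is Qd = 61 - 5P and supply is Qs = 3P - 8.
New equilibrium: 61 - 5P = 3P - 8 ⇒ 69 = 8P ⇒ P = 8.625, Q = 17.875.
ΔQ = 17.875 − 13 = +4.875.

+4.875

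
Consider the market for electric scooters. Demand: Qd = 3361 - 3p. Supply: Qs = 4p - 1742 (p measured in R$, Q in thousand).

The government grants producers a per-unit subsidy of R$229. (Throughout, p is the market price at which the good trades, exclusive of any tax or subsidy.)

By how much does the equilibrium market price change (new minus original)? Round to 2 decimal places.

Initially, 3361 - 3p = 4p - 1742, so 5103 = 7p and p = 729, Q = 1174.
Since sellers receive the price plus the subsidy, the effective supply curve becomes Qs = 4p - 826.
New equilibrium: 3361 - 3p = 4p - 826 ⇒ 4187 = 7p ⇒ p = 4187/7 ≈ 598.1429, Q = 10966/7 ≈ 1566.5714.
Δp = 598.1429 − 729 = -130.86.

-130.86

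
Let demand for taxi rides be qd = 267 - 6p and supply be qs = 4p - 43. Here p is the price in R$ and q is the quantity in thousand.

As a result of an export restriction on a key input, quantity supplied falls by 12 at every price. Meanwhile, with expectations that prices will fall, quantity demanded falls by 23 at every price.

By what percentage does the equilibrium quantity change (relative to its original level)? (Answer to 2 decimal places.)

-20.25

Original equilibrium: 267 - 6p = 4p - 43 gives 310 = 10p, so p = 31 and q = 81.
The shock moves the curves to qd = 244 - 6p and qs = 4p - 55.
Setting them equal: 244 - 6p = 4p - 55 → 299 = 10p, so p = 29.9 and q = 64.6.
%Δq = (64.6 − 81) / 81 × 100 = -20.25%.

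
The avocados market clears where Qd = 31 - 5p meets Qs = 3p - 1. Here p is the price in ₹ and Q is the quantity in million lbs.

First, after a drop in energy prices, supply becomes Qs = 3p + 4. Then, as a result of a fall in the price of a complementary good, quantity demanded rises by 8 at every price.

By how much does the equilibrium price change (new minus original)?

Initially, 31 - 5p = 3p - 1, so 32 = 8p and p = 4, Q = 11.
After the shift, demand is Qd = 39 - 5p and supply is Qs = 3p + 4.
Setting them equal: 39 - 5p = 3p + 4 → 35 = 8p, so p = 4.375 and Q = 17.125.
Δp = 4.375 − 4 = +0.375.

+0.375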